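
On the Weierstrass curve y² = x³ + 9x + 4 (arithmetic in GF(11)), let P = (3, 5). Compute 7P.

Double-and-add on 7 = (111)₂. Start with P = (3, 5) for the leading 1-bit.
double: tangent at (3, 5): λ = (3·3² + 9)/(2·5) ≡ 3/10. 10⁻¹ ≡ 10 (mod 11) since 10·10 = 100 ≡ 1, so λ ≡ 3·10 ≡ 8.
  x = λ² - 3 - 3 = 64 - 6 ≡ 3; y = λ·(3 - 3) - 5 ≡ 6. → (3, 6)
add P: (3, 6) + (3, 5): same x and y₁ ≡ -y₂, so the sum is the point at infinity.
double: the point at infinity + the point at infinity = the point at infinity (identity).
add P: the point at infinity + (3, 5) = (3, 5) (identity).

(3, 5)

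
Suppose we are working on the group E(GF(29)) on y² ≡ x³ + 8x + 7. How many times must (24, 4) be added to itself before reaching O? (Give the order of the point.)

4

2P: tangent at (24, 4): λ = (3·24² + 8)/(2·4) ≡ 25/8. 8⁻¹ ≡ 11 (mod 29), so λ ≡ 25·11 ≡ 14.
  x = λ² - 24 - 24 = 196 - 48 ≡ 3; y = λ·(24 - 3) - 4 ≡ 0. → (3, 0)
3P: (3, 0) + (24, 4). λ = (4 - 0)/(24 - 3) ≡ 4/21 mod 29. 21⁻¹ ≡ 18 (mod 29) since 21·18 = 378 ≡ 1, so λ ≡ 14.
  x = λ² - 3 - 24 = 196 - 27 ≡ 24; y = λ·(3 - 24) - 0 ≡ 25. → (24, 25)
4P: (24, 25) + (24, 4): same x and y₁ ≡ -y₂, so the sum is O.
4P = O, so the order is 4.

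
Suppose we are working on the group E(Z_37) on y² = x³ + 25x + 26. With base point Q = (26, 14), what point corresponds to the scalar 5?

(26, 23)

Double-and-add on 5 = (101)₂. Start with Q = (26, 14) for the leading 1-bit.
double: tangent at (26, 14): λ = (3·26² + 25)/(2·14) ≡ 18/28. 28⁻¹ ≡ 4 (mod 37) since 28·4 = 112 ≡ 1, so λ ≡ 18·4 ≡ 35.
  x = λ² - 26 - 26 = 1225 - 52 ≡ 26; y = λ·(26 - 26) - 14 ≡ 23. → (26, 23)
double: tangent at (26, 23): λ = (3·26² + 25)/(2·23) ≡ 18/9. 9⁻¹ ≡ 33 (mod 37), so λ ≡ 18·33 ≡ 2.
  x = λ² - 26 - 26 = 4 - 52 ≡ 26; y = λ·(26 - 26) - 23 ≡ 14. → (26, 14)
add Q: tangent at (26, 14): λ = (3·26² + 25)/(2·14) ≡ 18/28. 28⁻¹ ≡ 4 (mod 37) since 28·4 = 112 ≡ 1, so λ ≡ 18·4 ≡ 35.
  x = λ² - 26 - 26 = 1225 - 52 ≡ 26; y = λ·(26 - 26) - 14 ≡ 23. → (26, 23)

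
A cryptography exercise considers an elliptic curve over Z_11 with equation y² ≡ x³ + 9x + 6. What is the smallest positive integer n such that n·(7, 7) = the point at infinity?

2P: tangent at (7, 7): λ = (3·7² + 9)/(2·7) ≡ 2/3. 3⁻¹ ≡ 4 (mod 11), so λ ≡ 2·4 ≡ 8.
  x = λ² - 7 - 7 = 64 - 14 ≡ 6; y = λ·(7 - 6) - 7 ≡ 1. → (6, 1)
3P: (6, 1) + (7, 7). λ = (7 - 1)/(7 - 6) ≡ 6/1 mod 11. 1⁻¹ ≡ 1 (mod 11) since 1·1 = 1 ≡ 1, so λ ≡ 6.
  x = λ² - 6 - 7 = 36 - 13 ≡ 1; y = λ·(6 - 1) - 1 ≡ 7. → (1, 7)
4P: (1, 7) + (7, 7). λ = (7 - 7)/(7 - 1) ≡ 0/6 mod 11. 6⁻¹ ≡ 2 (mod 11) since 6·2 = 12 ≡ 1, so λ ≡ 0.
  x = λ² - 1 - 7 = 0 - 8 ≡ 3; y = λ·(1 - 3) - 7 ≡ 4. → (3, 4)
5P: (3, 4) + (7, 7). λ = (7 - 4)/(7 - 3) ≡ 3/4 mod 11. 4⁻¹ ≡ 3 (mod 11), so λ ≡ 9.
  x = λ² - 3 - 7 = 81 - 10 ≡ 5; y = λ·(3 - 5) - 4 ≡ 0. → (5, 0)
6P: (5, 0) + (7, 7). λ = (7 - 0)/(7 - 5) ≡ 7/2 mod 11. 2⁻¹ ≡ 6 (mod 11) since 2·6 = 12 ≡ 1, so λ ≡ 9.
  x = λ² - 5 - 7 = 81 - 12 ≡ 3; y = λ·(5 - 3) - 0 ≡ 7. → (3, 7)
7P: (3, 7) + (7, 7). λ = (7 - 7)/(7 - 3) ≡ 0/4 mod 11. 4⁻¹ ≡ 3 (mod 11) since 4·3 = 12 ≡ 1, so λ ≡ 0.
  x = λ² - 3 - 7 = 0 - 10 ≡ 1; y = λ·(3 - 1) - 7 ≡ 4. → (1, 4)
8P: (1, 4) + (7, 7). λ = (7 - 4)/(7 - 1) ≡ 3/6 mod 11. 6⁻¹ ≡ 2 (mod 11), so λ ≡ 6.
  x = λ² - 1 - 7 = 36 - 8 ≡ 6; y = λ·(1 - 6) - 4 ≡ 10. → (6, 10)
9P: (6, 10) + (7, 7). λ = (7 - 10)/(7 - 6) ≡ 8/1 mod 11. 1⁻¹ ≡ 1 (mod 11) since 1·1 = 1 ≡ 1, so λ ≡ 8.
  x = λ² - 6 - 7 = 64 - 13 ≡ 7; y = λ·(6 - 7) - 10 ≡ 4. → (7, 4)
10P: (7, 4) + (7, 7): same x and y₁ ≡ -y₂, so the sum is the point at infinity.
10P = the point at infinity, so the order is 10.

10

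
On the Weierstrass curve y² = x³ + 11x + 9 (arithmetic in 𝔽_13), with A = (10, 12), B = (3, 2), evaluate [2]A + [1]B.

First 2A:
Repeated addition: build up to 2A.
2A: tangent at (10, 12): λ = (3·10² + 11)/(2·12) ≡ 12/11. 11⁻¹ ≡ 6 (mod 13), so λ ≡ 12·6 ≡ 7.
  x = λ² - 10 - 10 = 49 - 20 ≡ 3; y = λ·(10 - 3) - 12 ≡ 11. → (3, 11)
2A = (3, 11).
Finally 2A + B:
(3, 11) + (3, 2): same x and y₁ ≡ -y₂, so the sum is ∞.

O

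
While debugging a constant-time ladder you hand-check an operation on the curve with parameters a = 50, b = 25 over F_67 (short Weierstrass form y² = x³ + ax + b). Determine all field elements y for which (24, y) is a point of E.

none

x³ + 50x + 25 = 15049 ≡ 41 (mod 67).
41 is a non-residue mod 67; no y exists.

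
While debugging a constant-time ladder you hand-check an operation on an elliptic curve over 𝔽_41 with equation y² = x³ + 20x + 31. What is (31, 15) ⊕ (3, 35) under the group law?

(31, 15) + (3, 35). λ = (35 - 15)/(3 - 31) ≡ 20/13 mod 41. 13⁻¹ ≡ 19 (mod 41) since 13·19 = 247 ≡ 1, so λ ≡ 11.
  x = λ² - 31 - 3 = 121 - 34 ≡ 5; y = λ·(31 - 5) - 15 ≡ 25. → (5, 25)

(5, 25)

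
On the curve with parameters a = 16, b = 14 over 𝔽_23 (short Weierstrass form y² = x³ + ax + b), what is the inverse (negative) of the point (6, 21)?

-(6, 21) = (6, -21 mod 23) = (6, 2).

(6, 2)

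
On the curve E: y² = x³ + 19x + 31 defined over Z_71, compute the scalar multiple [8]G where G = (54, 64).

(68, 36)

Double-and-add on 8 = (1000)₂. Start with G = (54, 64) for the leading 1-bit.
double: tangent at (54, 64): λ = (3·54² + 19)/(2·64) ≡ 34/57. 57⁻¹ ≡ 5 (mod 71) since 57·5 = 285 ≡ 1, so λ ≡ 34·5 ≡ 28.
  x = λ² - 54 - 54 = 784 - 108 ≡ 37; y = λ·(54 - 37) - 64 ≡ 57. → (37, 57)
double: tangent at (37, 57): λ = (3·37² + 19)/(2·57) ≡ 8/43. 43⁻¹ ≡ 38 (mod 71) since 43·38 = 1634 ≡ 1, so λ ≡ 8·38 ≡ 20.
  x = λ² - 37 - 37 = 400 - 74 ≡ 42; y = λ·(37 - 42) - 57 ≡ 56. → (42, 56)
double: tangent at (42, 56): λ = (3·42² + 19)/(2·56) ≡ 57/41. 41⁻¹ ≡ 26 (mod 71) since 41·26 = 1066 ≡ 1, so λ ≡ 57·26 ≡ 62.
  x = λ² - 42 - 42 = 3844 - 84 ≡ 68; y = λ·(42 - 68) - 56 ≡ 36. → (68, 36)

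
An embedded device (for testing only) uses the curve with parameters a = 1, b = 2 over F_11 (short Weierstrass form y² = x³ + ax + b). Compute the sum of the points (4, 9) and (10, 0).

(4, 9) + (10, 0). λ = (0 - 9)/(10 - 4) ≡ 2/6 mod 11. 6⁻¹ ≡ 2 (mod 11), so λ ≡ 4.
  x = λ² - 4 - 10 = 16 - 14 ≡ 2; y = λ·(4 - 2) - 9 ≡ 10. → (2, 10)

(2, 10)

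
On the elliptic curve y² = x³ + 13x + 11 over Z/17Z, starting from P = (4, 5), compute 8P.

Repeated addition: build up to 8P.
2P: tangent at (4, 5): λ = (3·4² + 13)/(2·5) ≡ 10/10. 10⁻¹ ≡ 12 (mod 17), so λ ≡ 10·12 ≡ 1.
  x = λ² - 4 - 4 = 1 - 8 ≡ 10; y = λ·(4 - 10) - 5 ≡ 6. → (10, 6)
3P: (10, 6) + (4, 5). λ = (5 - 6)/(4 - 10) ≡ 16/11 mod 17. 11⁻¹ ≡ 14 (mod 17), so λ ≡ 3.
  x = λ² - 10 - 4 = 9 - 14 ≡ 12; y = λ·(10 - 12) - 6 ≡ 5. → (12, 5)
4P: (12, 5) + (4, 5). λ = (5 - 5)/(4 - 12) ≡ 0/9 mod 17. 9⁻¹ ≡ 2 (mod 17), so λ ≡ 0.
  x = λ² - 12 - 4 = 0 - 16 ≡ 1; y = λ·(12 - 1) - 5 ≡ 12. → (1, 12)
5P: (1, 12) + (4, 5). λ = (5 - 12)/(4 - 1) ≡ 10/3 mod 17. 3⁻¹ ≡ 6 (mod 17), so λ ≡ 9.
  x = λ² - 1 - 4 = 81 - 5 ≡ 8; y = λ·(1 - 8) - 12 ≡ 10. → (8, 10)
6P: (8, 10) + (4, 5). λ = (5 - 10)/(4 - 8) ≡ 12/13 mod 17. 13⁻¹ ≡ 4 (mod 17), so λ ≡ 14.
  x = λ² - 8 - 4 = 196 - 12 ≡ 14; y = λ·(8 - 14) - 10 ≡ 8. → (14, 8)
7P: (14, 8) + (4, 5). λ = (5 - 8)/(4 - 14) ≡ 14/7 mod 17. 7⁻¹ ≡ 5 (mod 17) since 7·5 = 35 ≡ 1, so λ ≡ 2.
  x = λ² - 14 - 4 = 4 - 18 ≡ 3; y = λ·(14 - 3) - 8 ≡ 14. → (3, 14)
8P: (3, 14) + (4, 5). λ = (5 - 14)/(4 - 3) ≡ 8/1 mod 17. 1⁻¹ ≡ 1 (mod 17), so λ ≡ 8.
  x = λ² - 3 - 4 = 64 - 7 ≡ 6; y = λ·(3 - 6) - 14 ≡ 13. → (6, 13)

(6, 13)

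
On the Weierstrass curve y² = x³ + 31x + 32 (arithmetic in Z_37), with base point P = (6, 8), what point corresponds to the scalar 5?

(10, 11)

Repeated addition: build up to 5P.
2P: tangent at (6, 8): λ = (3·6² + 31)/(2·8) ≡ 28/16. 16⁻¹ ≡ 7 (mod 37), so λ ≡ 28·7 ≡ 11.
  x = λ² - 6 - 6 = 121 - 12 ≡ 35; y = λ·(6 - 35) - 8 ≡ 6. → (35, 6)
3P: (35, 6) + (6, 8). λ = (8 - 6)/(6 - 35) ≡ 2/8 mod 37. 8⁻¹ ≡ 14 (mod 37), so λ ≡ 28.
  x = λ² - 35 - 6 = 784 - 41 ≡ 3; y = λ·(35 - 3) - 6 ≡ 2. → (3, 2)
4P: (3, 2) + (6, 8). λ = (8 - 2)/(6 - 3) ≡ 6/3 mod 37. 3⁻¹ ≡ 25 (mod 37), so λ ≡ 2.
  x = λ² - 3 - 6 = 4 - 9 ≡ 32; y = λ·(3 - 32) - 2 ≡ 14. → (32, 14)
5P: (32, 14) + (6, 8). λ = (8 - 14)/(6 - 32) ≡ 31/11 mod 37. 11⁻¹ ≡ 27 (mod 37), so λ ≡ 23.
  x = λ² - 32 - 6 = 529 - 38 ≡ 10; y = λ·(32 - 10) - 14 ≡ 11. → (10, 11)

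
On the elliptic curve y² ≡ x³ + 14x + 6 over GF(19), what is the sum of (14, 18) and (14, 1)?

The two points share x = 14 and their y-coordinates satisfy 18 + 1 ≡ 0 (mod 19), so they are inverses. Their sum is O.

O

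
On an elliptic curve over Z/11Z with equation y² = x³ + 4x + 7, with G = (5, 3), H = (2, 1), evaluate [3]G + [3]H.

First 3G:
Repeated addition: build up to 3G.
2G: tangent at (5, 3): λ = (3·5² + 4)/(2·3) ≡ 2/6. 6⁻¹ ≡ 2 (mod 11) since 6·2 = 12 ≡ 1, so λ ≡ 2·2 ≡ 4.
  x = λ² - 5 - 5 = 16 - 10 ≡ 6; y = λ·(5 - 6) - 3 ≡ 4. → (6, 4)
3G: (6, 4) + (5, 3). λ = (3 - 4)/(5 - 6) ≡ 10/10 mod 11. 10⁻¹ ≡ 10 (mod 11), so λ ≡ 1.
  x = λ² - 6 - 5 = 1 - 11 ≡ 1; y = λ·(6 - 1) - 4 ≡ 1. → (1, 1)
3G = (1, 1).
Next 3H:
Repeated addition: build up to 3H.
2H: tangent at (2, 1): λ = (3·2² + 4)/(2·1) ≡ 5/2. 2⁻¹ ≡ 6 (mod 11), so λ ≡ 5·6 ≡ 8.
  x = λ² - 2 - 2 = 64 - 4 ≡ 5; y = λ·(2 - 5) - 1 ≡ 8. → (5, 8)
3H: (5, 8) + (2, 1). λ = (1 - 8)/(2 - 5) ≡ 4/8 mod 11. 8⁻¹ ≡ 7 (mod 11) since 8·7 = 56 ≡ 1, so λ ≡ 6.
  x = λ² - 5 - 2 = 36 - 7 ≡ 7; y = λ·(5 - 7) - 8 ≡ 2. → (7, 2)
3H = (7, 2).
Finally 3G + 3H:
(1, 1) + (7, 2). λ = (2 - 1)/(7 - 1) ≡ 1/6 mod 11. 6⁻¹ ≡ 2 (mod 11) since 6·2 = 12 ≡ 1, so λ ≡ 2.
  x = λ² - 1 - 7 = 4 - 8 ≡ 7; y = λ·(1 - 7) - 1 ≡ 9. → (7, 9)

(7, 9)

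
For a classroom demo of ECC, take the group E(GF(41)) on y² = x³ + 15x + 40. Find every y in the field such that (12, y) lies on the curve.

x³ + 15x + 40 = 1948 ≡ 21 (mod 41).
Square roots of 21 mod 41: 12 and 29 (since 12² = 144 ≡ 21).

12, 29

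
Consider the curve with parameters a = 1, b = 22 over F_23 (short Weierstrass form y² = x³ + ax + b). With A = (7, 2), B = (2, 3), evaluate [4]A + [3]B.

(2, 20)

First 4A:
Repeated addition: build up to 4A.
2A: tangent at (7, 2): λ = (3·7² + 1)/(2·2) ≡ 10/4. 4⁻¹ ≡ 6 (mod 23), so λ ≡ 10·6 ≡ 14.
  x = λ² - 7 - 7 = 196 - 14 ≡ 21; y = λ·(7 - 21) - 2 ≡ 9. → (21, 9)
3A: (21, 9) + (7, 2). λ = (2 - 9)/(7 - 21) ≡ 16/9 mod 23. 9⁻¹ ≡ 18 (mod 23), so λ ≡ 12.
  x = λ² - 21 - 7 = 144 - 28 ≡ 1; y = λ·(21 - 1) - 9 ≡ 1. → (1, 1)
4A: (1, 1) + (7, 2). λ = (2 - 1)/(7 - 1) ≡ 1/6 mod 23. 6⁻¹ ≡ 4 (mod 23), so λ ≡ 4.
  x = λ² - 1 - 7 = 16 - 8 ≡ 8; y = λ·(1 - 8) - 1 ≡ 17. → (8, 17)
4A = (8, 17).
Next 3B:
Repeated addition: build up to 3B.
2B: tangent at (2, 3): λ = (3·2² + 1)/(2·3) ≡ 13/6. 6⁻¹ ≡ 4 (mod 23), so λ ≡ 13·4 ≡ 6.
  x = λ² - 2 - 2 = 36 - 4 ≡ 9; y = λ·(2 - 9) - 3 ≡ 1. → (9, 1)
3B: (9, 1) + (2, 3). λ = (3 - 1)/(2 - 9) ≡ 2/16 mod 23. 16⁻¹ ≡ 13 (mod 23) since 16·13 = 208 ≡ 1, so λ ≡ 3.
  x = λ² - 9 - 2 = 9 - 11 ≡ 21; y = λ·(9 - 21) - 1 ≡ 9. → (21, 9)
3B = (21, 9).
Finally 4A + 3B:
(8, 17) + (21, 9). λ = (9 - 17)/(21 - 8) ≡ 15/13 mod 23. 13⁻¹ ≡ 16 (mod 23), so λ ≡ 10.
  x = λ² - 8 - 21 = 100 - 29 ≡ 2; y = λ·(8 - 2) - 17 ≡ 20. → (2, 20)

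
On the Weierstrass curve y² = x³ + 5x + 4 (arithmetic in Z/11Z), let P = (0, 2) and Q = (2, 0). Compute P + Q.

(0, 2) + (2, 0). λ = (0 - 2)/(2 - 0) ≡ 9/2 mod 11. 2⁻¹ ≡ 6 (mod 11) since 2·6 = 12 ≡ 1, so λ ≡ 10.
  x = λ² - 0 - 2 = 100 - 2 ≡ 10; y = λ·(0 - 10) - 2 ≡ 8. → (10, 8)

(10, 8)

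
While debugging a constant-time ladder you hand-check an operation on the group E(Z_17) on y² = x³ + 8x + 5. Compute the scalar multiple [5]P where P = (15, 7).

(15, 7)

Repeated addition: build up to 5P.
2P: tangent at (15, 7): λ = (3·15² + 8)/(2·7) ≡ 3/14. 14⁻¹ ≡ 11 (mod 17), so λ ≡ 3·11 ≡ 16.
  x = λ² - 15 - 15 = 256 - 30 ≡ 5; y = λ·(15 - 5) - 7 ≡ 0. → (5, 0)
3P: (5, 0) + (15, 7). λ = (7 - 0)/(15 - 5) ≡ 7/10 mod 17. 10⁻¹ ≡ 12 (mod 17) since 10·12 = 120 ≡ 1, so λ ≡ 16.
  x = λ² - 5 - 15 = 256 - 20 ≡ 15; y = λ·(5 - 15) - 0 ≡ 10. → (15, 10)
4P: (15, 10) + (15, 7): same x and y₁ ≡ -y₂, so the sum is the point at infinity.
5P: the point at infinity + (15, 7) = (15, 7) (identity).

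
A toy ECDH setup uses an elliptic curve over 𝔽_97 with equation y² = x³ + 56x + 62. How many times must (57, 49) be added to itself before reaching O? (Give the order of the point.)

5

2P: tangent at (57, 49): λ = (3·57² + 56)/(2·49) ≡ 6/1. 1⁻¹ ≡ 1 (mod 97), so λ ≡ 6·1 ≡ 6.
  x = λ² - 57 - 57 = 36 - 114 ≡ 19; y = λ·(57 - 19) - 49 ≡ 82. → (19, 82)
3P: (19, 82) + (57, 49). λ = (49 - 82)/(57 - 19) ≡ 64/38 mod 97. 38⁻¹ ≡ 23 (mod 97) since 38·23 = 874 ≡ 1, so λ ≡ 17.
  x = λ² - 19 - 57 = 289 - 76 ≡ 19; y = λ·(19 - 19) - 82 ≡ 15. → (19, 15)
4P: (19, 15) + (57, 49). λ = (49 - 15)/(57 - 19) ≡ 34/38 mod 97. 38⁻¹ ≡ 23 (mod 97), so λ ≡ 6.
  x = λ² - 19 - 57 = 36 - 76 ≡ 57; y = λ·(19 - 57) - 15 ≡ 48. → (57, 48)
5P: (57, 48) + (57, 49): same x and y₁ ≡ -y₂, so the sum is O.
5P = O, so the order is 5.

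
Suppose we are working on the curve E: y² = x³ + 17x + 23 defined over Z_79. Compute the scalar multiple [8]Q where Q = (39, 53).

Double-and-add on 8 = (1000)₂. Start with Q = (39, 53) for the leading 1-bit.
double: tangent at (39, 53): λ = (3·39² + 17)/(2·53) ≡ 77/27. 27⁻¹ ≡ 41 (mod 79), so λ ≡ 77·41 ≡ 76.
  x = λ² - 39 - 39 = 5776 - 78 ≡ 10; y = λ·(39 - 10) - 53 ≡ 18. → (10, 18)
double: tangent at (10, 18): λ = (3·10² + 17)/(2·18) ≡ 1/36. 36⁻¹ ≡ 11 (mod 79), so λ ≡ 1·11 ≡ 11.
  x = λ² - 10 - 10 = 121 - 20 ≡ 22; y = λ·(10 - 22) - 18 ≡ 8. → (22, 8)
double: tangent at (22, 8): λ = (3·22² + 17)/(2·8) ≡ 47/16. 16⁻¹ ≡ 5 (mod 79) since 16·5 = 80 ≡ 1, so λ ≡ 47·5 ≡ 77.
  x = λ² - 22 - 22 = 5929 - 44 ≡ 39; y = λ·(22 - 39) - 8 ≡ 26. → (39, 26)

(39, 26)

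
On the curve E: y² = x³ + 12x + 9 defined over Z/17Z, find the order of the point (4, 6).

2P: tangent at (4, 6): λ = (3·4² + 12)/(2·6) ≡ 9/12. 12⁻¹ ≡ 10 (mod 17) since 12·10 = 120 ≡ 1, so λ ≡ 9·10 ≡ 5.
  x = λ² - 4 - 4 = 25 - 8 ≡ 0; y = λ·(4 - 0) - 6 ≡ 14. → (0, 14)
3P: (0, 14) + (4, 6). λ = (6 - 14)/(4 - 0) ≡ 9/4 mod 17. 4⁻¹ ≡ 13 (mod 17), so λ ≡ 15.
  x = λ² - 0 - 4 = 225 - 4 ≡ 0; y = λ·(0 - 0) - 14 ≡ 3. → (0, 3)
4P: (0, 3) + (4, 6). λ = (6 - 3)/(4 - 0) ≡ 3/4 mod 17. 4⁻¹ ≡ 13 (mod 17), so λ ≡ 5.
  x = λ² - 0 - 4 = 25 - 4 ≡ 4; y = λ·(0 - 4) - 3 ≡ 11. → (4, 11)
5P: (4, 11) + (4, 6): same x and y₁ ≡ -y₂, so the sum is ∞.
5P = ∞, so the order is 5.

5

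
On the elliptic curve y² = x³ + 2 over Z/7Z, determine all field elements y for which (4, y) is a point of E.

x³ + 0x + 2 = 66 ≡ 3 (mod 7).
3 is a non-residue mod 7; no y exists.

none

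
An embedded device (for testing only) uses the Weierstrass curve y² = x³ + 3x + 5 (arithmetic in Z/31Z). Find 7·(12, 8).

(0, 25)

Write G = (12, 8).
Repeated addition: build up to 7G.
2G: tangent at (12, 8): λ = (3·12² + 3)/(2·8) ≡ 1/16. 16⁻¹ ≡ 2 (mod 31) since 16·2 = 32 ≡ 1, so λ ≡ 1·2 ≡ 2.
  x = λ² - 12 - 12 = 4 - 24 ≡ 11; y = λ·(12 - 11) - 8 ≡ 25. → (11, 25)
3G: (11, 25) + (12, 8). λ = (8 - 25)/(12 - 11) ≡ 14/1 mod 31. 1⁻¹ ≡ 1 (mod 31), so λ ≡ 14.
  x = λ² - 11 - 12 = 196 - 23 ≡ 18; y = λ·(11 - 18) - 25 ≡ 1. → (18, 1)
4G: (18, 1) + (12, 8). λ = (8 - 1)/(12 - 18) ≡ 7/25 mod 31. 25⁻¹ ≡ 5 (mod 31), so λ ≡ 4.
  x = λ² - 18 - 12 = 16 - 30 ≡ 17; y = λ·(18 - 17) - 1 ≡ 3. → (17, 3)
5G: (17, 3) + (12, 8). λ = (8 - 3)/(12 - 17) ≡ 5/26 mod 31. 26⁻¹ ≡ 6 (mod 31) since 26·6 = 156 ≡ 1, so λ ≡ 30.
  x = λ² - 17 - 12 = 900 - 29 ≡ 3; y = λ·(17 - 3) - 3 ≡ 14. → (3, 14)
6G: (3, 14) + (12, 8). λ = (8 - 14)/(12 - 3) ≡ 25/9 mod 31. 9⁻¹ ≡ 7 (mod 31), so λ ≡ 20.
  x = λ² - 3 - 12 = 400 - 15 ≡ 13; y = λ·(3 - 13) - 14 ≡ 3. → (13, 3)
7G: (13, 3) + (12, 8). λ = (8 - 3)/(12 - 13) ≡ 5/30 mod 31. 30⁻¹ ≡ 30 (mod 31) since 30·30 = 900 ≡ 1, so λ ≡ 26.
  x = λ² - 13 - 12 = 676 - 25 ≡ 0; y = λ·(13 - 0) - 3 ≡ 25. → (0, 25)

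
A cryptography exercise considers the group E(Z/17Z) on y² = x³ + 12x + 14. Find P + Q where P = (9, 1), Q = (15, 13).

(14, 6)

(9, 1) + (15, 13). λ = (13 - 1)/(15 - 9) ≡ 12/6 mod 17. 6⁻¹ ≡ 3 (mod 17) since 6·3 = 18 ≡ 1, so λ ≡ 2.
  x = λ² - 9 - 15 = 4 - 24 ≡ 14; y = λ·(9 - 14) - 1 ≡ 6. → (14, 6)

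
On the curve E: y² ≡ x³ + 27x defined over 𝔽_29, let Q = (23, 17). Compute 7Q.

Repeated addition: build up to 7Q.
2Q: tangent at (23, 17): λ = (3·23² + 27)/(2·17) ≡ 19/5. 5⁻¹ ≡ 6 (mod 29), so λ ≡ 19·6 ≡ 27.
  x = λ² - 23 - 23 = 729 - 46 ≡ 16; y = λ·(23 - 16) - 17 ≡ 27. → (16, 27)
3Q: (16, 27) + (23, 17). λ = (17 - 27)/(23 - 16) ≡ 19/7 mod 29. 7⁻¹ ≡ 25 (mod 29), so λ ≡ 11.
  x = λ² - 16 - 23 = 121 - 39 ≡ 24; y = λ·(16 - 24) - 27 ≡ 1. → (24, 1)
4Q: (24, 1) + (23, 17). λ = (17 - 1)/(23 - 24) ≡ 16/28 mod 29. 28⁻¹ ≡ 28 (mod 29) since 28·28 = 784 ≡ 1, so λ ≡ 13.
  x = λ² - 24 - 23 = 169 - 47 ≡ 6; y = λ·(24 - 6) - 1 ≡ 1. → (6, 1)
5Q: (6, 1) + (23, 17). λ = (17 - 1)/(23 - 6) ≡ 16/17 mod 29. 17⁻¹ ≡ 12 (mod 29), so λ ≡ 18.
  x = λ² - 6 - 23 = 324 - 29 ≡ 5; y = λ·(6 - 5) - 1 ≡ 17. → (5, 17)
6Q: (5, 17) + (23, 17). λ = (17 - 17)/(23 - 5) ≡ 0/18 mod 29. 18⁻¹ ≡ 21 (mod 29), so λ ≡ 0.
  x = λ² - 5 - 23 = 0 - 28 ≡ 1; y = λ·(5 - 1) - 17 ≡ 12. → (1, 12)
7Q: (1, 12) + (23, 17). λ = (17 - 12)/(23 - 1) ≡ 5/22 mod 29. 22⁻¹ ≡ 4 (mod 29) since 22·4 = 88 ≡ 1, so λ ≡ 20.
  x = λ² - 1 - 23 = 400 - 24 ≡ 28; y = λ·(1 - 28) - 12 ≡ 28. → (28, 28)

(28, 28)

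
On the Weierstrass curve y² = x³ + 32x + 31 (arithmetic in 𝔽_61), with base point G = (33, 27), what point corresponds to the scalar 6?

Repeated addition: build up to 6G.
2G: tangent at (33, 27): λ = (3·33² + 32)/(2·27) ≡ 5/54. 54⁻¹ ≡ 26 (mod 61) since 54·26 = 1404 ≡ 1, so λ ≡ 5·26 ≡ 8.
  x = λ² - 33 - 33 = 64 - 66 ≡ 59; y = λ·(33 - 59) - 27 ≡ 9. → (59, 9)
3G: (59, 9) + (33, 27). λ = (27 - 9)/(33 - 59) ≡ 18/35 mod 61. 35⁻¹ ≡ 7 (mod 61) since 35·7 = 245 ≡ 1, so λ ≡ 4.
  x = λ² - 59 - 33 = 16 - 92 ≡ 46; y = λ·(59 - 46) - 9 ≡ 43. → (46, 43)
4G: (46, 43) + (33, 27). λ = (27 - 43)/(33 - 46) ≡ 45/48 mod 61. 48⁻¹ ≡ 14 (mod 61), so λ ≡ 20.
  x = λ² - 46 - 33 = 400 - 79 ≡ 16; y = λ·(46 - 16) - 43 ≡ 8. → (16, 8)
5G: (16, 8) + (33, 27). λ = (27 - 8)/(33 - 16) ≡ 19/17 mod 61. 17⁻¹ ≡ 18 (mod 61), so λ ≡ 37.
  x = λ² - 16 - 33 = 1369 - 49 ≡ 39; y = λ·(16 - 39) - 8 ≡ 56. → (39, 56)
6G: (39, 56) + (33, 27). λ = (27 - 56)/(33 - 39) ≡ 32/55 mod 61. 55⁻¹ ≡ 10 (mod 61) since 55·10 = 550 ≡ 1, so λ ≡ 15.
  x = λ² - 39 - 33 = 225 - 72 ≡ 31; y = λ·(39 - 31) - 56 ≡ 3. → (31, 3)

(31, 3)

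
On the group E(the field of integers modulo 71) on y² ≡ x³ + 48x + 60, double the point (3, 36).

(10, 7)

tangent at (3, 36): λ = (3·3² + 48)/(2·36) ≡ 4/1. 1⁻¹ ≡ 1 (mod 71), so λ ≡ 4·1 ≡ 4.
  x = λ² - 3 - 3 = 16 - 6 ≡ 10; y = λ·(3 - 10) - 36 ≡ 7. → (10, 7)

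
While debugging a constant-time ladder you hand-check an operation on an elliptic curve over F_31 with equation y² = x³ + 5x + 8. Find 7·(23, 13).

(10, 29)

Write P = (23, 13).
Double-and-add on 7 = (111)₂. Start with P = (23, 13) for the leading 1-bit.
double: tangent at (23, 13): λ = (3·23² + 5)/(2·13) ≡ 11/26. 26⁻¹ ≡ 6 (mod 31), so λ ≡ 11·6 ≡ 4.
  x = λ² - 23 - 23 = 16 - 46 ≡ 1; y = λ·(23 - 1) - 13 ≡ 13. → (1, 13)
add P: (1, 13) + (23, 13). λ = (13 - 13)/(23 - 1) ≡ 0/22 mod 31. 22⁻¹ ≡ 24 (mod 31), so λ ≡ 0.
  x = λ² - 1 - 23 = 0 - 24 ≡ 7; y = λ·(1 - 7) - 13 ≡ 18. → (7, 18)
double: tangent at (7, 18): λ = (3·7² + 5)/(2·18) ≡ 28/5. 5⁻¹ ≡ 25 (mod 31), so λ ≡ 28·25 ≡ 18.
  x = λ² - 7 - 7 = 324 - 14 ≡ 0; y = λ·(7 - 0) - 18 ≡ 15. → (0, 15)
add P: (0, 15) + (23, 13). λ = (13 - 15)/(23 - 0) ≡ 29/23 mod 31. 23⁻¹ ≡ 27 (mod 31), so λ ≡ 8.
  x = λ² - 0 - 23 = 64 - 23 ≡ 10; y = λ·(0 - 10) - 15 ≡ 29. → (10, 29)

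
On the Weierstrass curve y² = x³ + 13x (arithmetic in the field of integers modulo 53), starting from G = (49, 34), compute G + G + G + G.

Repeated addition: build up to 4G.
2G: tangent at (49, 34): λ = (3·49² + 13)/(2·34) ≡ 8/15. 15⁻¹ ≡ 46 (mod 53) since 15·46 = 690 ≡ 1, so λ ≡ 8·46 ≡ 50.
  x = λ² - 49 - 49 = 2500 - 98 ≡ 17; y = λ·(49 - 17) - 34 ≡ 29. → (17, 29)
3G: (17, 29) + (49, 34). λ = (34 - 29)/(49 - 17) ≡ 5/32 mod 53. 32⁻¹ ≡ 5 (mod 53), so λ ≡ 25.
  x = λ² - 17 - 49 = 625 - 66 ≡ 29; y = λ·(17 - 29) - 29 ≡ 42. → (29, 42)
4G: (29, 42) + (49, 34). λ = (34 - 42)/(49 - 29) ≡ 45/20 mod 53. 20⁻¹ ≡ 8 (mod 53) since 20·8 = 160 ≡ 1, so λ ≡ 42.
  x = λ² - 29 - 49 = 1764 - 78 ≡ 43; y = λ·(29 - 43) - 42 ≡ 6. → (43, 6)

(43, 6)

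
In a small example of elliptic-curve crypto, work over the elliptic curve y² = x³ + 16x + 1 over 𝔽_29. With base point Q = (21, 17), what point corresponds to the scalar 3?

(11, 0)

Repeated addition: build up to 3Q.
2Q: tangent at (21, 17): λ = (3·21² + 16)/(2·17) ≡ 5/5. 5⁻¹ ≡ 6 (mod 29), so λ ≡ 5·6 ≡ 1.
  x = λ² - 21 - 21 = 1 - 42 ≡ 17; y = λ·(21 - 17) - 17 ≡ 16. → (17, 16)
3Q: (17, 16) + (21, 17). λ = (17 - 16)/(21 - 17) ≡ 1/4 mod 29. 4⁻¹ ≡ 22 (mod 29), so λ ≡ 22.
  x = λ² - 17 - 21 = 484 - 38 ≡ 11; y = λ·(17 - 11) - 16 ≡ 0. → (11, 0)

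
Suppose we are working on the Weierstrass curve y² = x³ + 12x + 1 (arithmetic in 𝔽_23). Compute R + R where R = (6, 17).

tangent at (6, 17): λ = (3·6² + 12)/(2·17) ≡ 5/11. 11⁻¹ ≡ 21 (mod 23), so λ ≡ 5·21 ≡ 13.
  x = λ² - 6 - 6 = 169 - 12 ≡ 19; y = λ·(6 - 19) - 17 ≡ 21. → (19, 21)

(19, 21)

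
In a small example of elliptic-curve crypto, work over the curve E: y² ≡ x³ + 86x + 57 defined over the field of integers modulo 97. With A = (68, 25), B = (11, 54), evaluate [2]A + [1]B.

First 2A:
Repeated addition: build up to 2A.
2A: tangent at (68, 25): λ = (3·68² + 86)/(2·25) ≡ 87/50. 50⁻¹ ≡ 33 (mod 97), so λ ≡ 87·33 ≡ 58.
  x = λ² - 68 - 68 = 3364 - 136 ≡ 27; y = λ·(68 - 27) - 25 ≡ 25. → (27, 25)
2A = (27, 25).
Finally 2A + B:
(27, 25) + (11, 54). λ = (54 - 25)/(11 - 27) ≡ 29/81 mod 97. 81⁻¹ ≡ 6 (mod 97), so λ ≡ 77.
  x = λ² - 27 - 11 = 5929 - 38 ≡ 71; y = λ·(27 - 71) - 25 ≡ 79. → (71, 79)

(71, 79)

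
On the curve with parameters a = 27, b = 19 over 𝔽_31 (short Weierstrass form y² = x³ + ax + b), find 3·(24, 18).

(21, 19)

Write G = (24, 18).
Repeated addition: build up to 3G.
2G: tangent at (24, 18): λ = (3·24² + 27)/(2·18) ≡ 19/5. 5⁻¹ ≡ 25 (mod 31), so λ ≡ 19·25 ≡ 10.
  x = λ² - 24 - 24 = 100 - 48 ≡ 21; y = λ·(24 - 21) - 18 ≡ 12. → (21, 12)
3G: (21, 12) + (24, 18). λ = (18 - 12)/(24 - 21) ≡ 6/3 mod 31. 3⁻¹ ≡ 21 (mod 31), so λ ≡ 2.
  x = λ² - 21 - 24 = 4 - 45 ≡ 21; y = λ·(21 - 21) - 12 ≡ 19. → (21, 19)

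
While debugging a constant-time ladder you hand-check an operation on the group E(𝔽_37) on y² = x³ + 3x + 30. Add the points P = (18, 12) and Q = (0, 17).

(8, 14)

(18, 12) + (0, 17). λ = (17 - 12)/(0 - 18) ≡ 5/19 mod 37. 19⁻¹ ≡ 2 (mod 37) since 19·2 = 38 ≡ 1, so λ ≡ 10.
  x = λ² - 18 - 0 = 100 - 18 ≡ 8; y = λ·(18 - 8) - 12 ≡ 14. → (8, 14)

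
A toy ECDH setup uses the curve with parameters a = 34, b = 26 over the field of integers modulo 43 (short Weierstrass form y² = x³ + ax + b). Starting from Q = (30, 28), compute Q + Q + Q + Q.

(8, 37)

Repeated addition: build up to 4Q.
2Q: tangent at (30, 28): λ = (3·30² + 34)/(2·28) ≡ 25/13. 13⁻¹ ≡ 10 (mod 43), so λ ≡ 25·10 ≡ 35.
  x = λ² - 30 - 30 = 1225 - 60 ≡ 4; y = λ·(30 - 4) - 28 ≡ 22. → (4, 22)
3Q: (4, 22) + (30, 28). λ = (28 - 22)/(30 - 4) ≡ 6/26 mod 43. 26⁻¹ ≡ 5 (mod 43) since 26·5 = 130 ≡ 1, so λ ≡ 30.
  x = λ² - 4 - 30 = 900 - 34 ≡ 6; y = λ·(4 - 6) - 22 ≡ 4. → (6, 4)
4Q: (6, 4) + (30, 28). λ = (28 - 4)/(30 - 6) ≡ 24/24 mod 43. 24⁻¹ ≡ 9 (mod 43) since 24·9 = 216 ≡ 1, so λ ≡ 1.
  x = λ² - 6 - 30 = 1 - 36 ≡ 8; y = λ·(6 - 8) - 4 ≡ 37. → (8, 37)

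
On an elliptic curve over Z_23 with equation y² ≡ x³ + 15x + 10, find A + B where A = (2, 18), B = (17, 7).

(2, 18) + (17, 7). λ = (7 - 18)/(17 - 2) ≡ 12/15 mod 23. 15⁻¹ ≡ 20 (mod 23), so λ ≡ 10.
  x = λ² - 2 - 17 = 100 - 19 ≡ 12; y = λ·(2 - 12) - 18 ≡ 20. → (12, 20)

(12, 20)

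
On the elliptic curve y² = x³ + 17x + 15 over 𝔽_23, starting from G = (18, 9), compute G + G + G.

Repeated addition: build up to 3G.
2G: tangent at (18, 9): λ = (3·18² + 17)/(2·9) ≡ 0/18. 18⁻¹ ≡ 9 (mod 23), so λ ≡ 0·9 ≡ 0.
  x = λ² - 18 - 18 = 0 - 36 ≡ 10; y = λ·(18 - 10) - 9 ≡ 14. → (10, 14)
3G: (10, 14) + (18, 9). λ = (9 - 14)/(18 - 10) ≡ 18/8 mod 23. 8⁻¹ ≡ 3 (mod 23) since 8·3 = 24 ≡ 1, so λ ≡ 8.
  x = λ² - 10 - 18 = 64 - 28 ≡ 13; y = λ·(10 - 13) - 14 ≡ 8. → (13, 8)

(13, 8)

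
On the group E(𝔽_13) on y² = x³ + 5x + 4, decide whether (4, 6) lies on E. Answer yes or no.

y² = 6² ≡ 10; x³ + 5x + 4 = 88 ≡ 10 (mod 13). 10 = 10.

yes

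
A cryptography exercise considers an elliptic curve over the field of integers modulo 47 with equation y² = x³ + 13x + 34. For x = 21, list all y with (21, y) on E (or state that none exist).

11, 36

x³ + 13x + 34 = 9568 ≡ 27 (mod 47).
Square roots of 27 mod 47: 11 and 36 (since 11² = 121 ≡ 27).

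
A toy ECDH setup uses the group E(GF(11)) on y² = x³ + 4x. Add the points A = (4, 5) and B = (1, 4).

(0, 0)

(4, 5) + (1, 4). λ = (4 - 5)/(1 - 4) ≡ 10/8 mod 11. 8⁻¹ ≡ 7 (mod 11), so λ ≡ 4.
  x = λ² - 4 - 1 = 16 - 5 ≡ 0; y = λ·(4 - 0) - 5 ≡ 0. → (0, 0)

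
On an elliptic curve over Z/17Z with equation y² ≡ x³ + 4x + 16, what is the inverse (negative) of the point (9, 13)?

-(9, 13) = (9, -13 mod 17) = (9, 4).

(9, 4)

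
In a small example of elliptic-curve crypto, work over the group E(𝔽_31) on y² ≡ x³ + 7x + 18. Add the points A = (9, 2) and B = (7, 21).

(9, 2) + (7, 21). λ = (21 - 2)/(7 - 9) ≡ 19/29 mod 31. 29⁻¹ ≡ 15 (mod 31), so λ ≡ 6.
  x = λ² - 9 - 7 = 36 - 16 ≡ 20; y = λ·(9 - 20) - 2 ≡ 25. → (20, 25)

(20, 25)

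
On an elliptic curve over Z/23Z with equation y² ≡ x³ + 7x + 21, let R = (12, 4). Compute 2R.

tangent at (12, 4): λ = (3·12² + 7)/(2·4) ≡ 2/8. 8⁻¹ ≡ 3 (mod 23), so λ ≡ 2·3 ≡ 6.
  x = λ² - 12 - 12 = 36 - 24 ≡ 12; y = λ·(12 - 12) - 4 ≡ 19. → (12, 19)

(12, 19)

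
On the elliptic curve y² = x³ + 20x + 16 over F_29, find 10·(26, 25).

Write Q = (26, 25).
Repeated addition: build up to 10Q.
2Q: tangent at (26, 25): λ = (3·26² + 20)/(2·25) ≡ 18/21. 21⁻¹ ≡ 18 (mod 29) since 21·18 = 378 ≡ 1, so λ ≡ 18·18 ≡ 5.
  x = λ² - 26 - 26 = 25 - 52 ≡ 2; y = λ·(26 - 2) - 25 ≡ 8. → (2, 8)
3Q: (2, 8) + (26, 25). λ = (25 - 8)/(26 - 2) ≡ 17/24 mod 29. 24⁻¹ ≡ 23 (mod 29) since 24·23 = 552 ≡ 1, so λ ≡ 14.
  x = λ² - 2 - 26 = 196 - 28 ≡ 23; y = λ·(2 - 23) - 8 ≡ 17. → (23, 17)
4Q: (23, 17) + (26, 25). λ = (25 - 17)/(26 - 23) ≡ 8/3 mod 29. 3⁻¹ ≡ 10 (mod 29) since 3·10 = 30 ≡ 1, so λ ≡ 22.
  x = λ² - 23 - 26 = 484 - 49 ≡ 0; y = λ·(23 - 0) - 17 ≡ 25. → (0, 25)
5Q: (0, 25) + (26, 25). λ = (25 - 25)/(26 - 0) ≡ 0/26 mod 29. 26⁻¹ ≡ 19 (mod 29) since 26·19 = 494 ≡ 1, so λ ≡ 0.
  x = λ² - 0 - 26 = 0 - 26 ≡ 3; y = λ·(0 - 3) - 25 ≡ 4. → (3, 4)
6Q: (3, 4) + (26, 25). λ = (25 - 4)/(26 - 3) ≡ 21/23 mod 29. 23⁻¹ ≡ 24 (mod 29) since 23·24 = 552 ≡ 1, so λ ≡ 11.
  x = λ² - 3 - 26 = 121 - 29 ≡ 5; y = λ·(3 - 5) - 4 ≡ 3. → (5, 3)
7Q: (5, 3) + (26, 25). λ = (25 - 3)/(26 - 5) ≡ 22/21 mod 29. 21⁻¹ ≡ 18 (mod 29) since 21·18 = 378 ≡ 1, so λ ≡ 19.
  x = λ² - 5 - 26 = 361 - 31 ≡ 11; y = λ·(5 - 11) - 3 ≡ 28. → (11, 28)
8Q: (11, 28) + (26, 25). λ = (25 - 28)/(26 - 11) ≡ 26/15 mod 29. 15⁻¹ ≡ 2 (mod 29) since 15·2 = 30 ≡ 1, so λ ≡ 23.
  x = λ² - 11 - 26 = 529 - 37 ≡ 28; y = λ·(11 - 28) - 28 ≡ 16. → (28, 16)
9Q: (28, 16) + (26, 25). λ = (25 - 16)/(26 - 28) ≡ 9/27 mod 29. 27⁻¹ ≡ 14 (mod 29) since 27·14 = 378 ≡ 1, so λ ≡ 10.
  x = λ² - 28 - 26 = 100 - 54 ≡ 17; y = λ·(28 - 17) - 16 ≡ 7. → (17, 7)
10Q: (17, 7) + (26, 25). λ = (25 - 7)/(26 - 17) ≡ 18/9 mod 29. 9⁻¹ ≡ 13 (mod 29), so λ ≡ 2.
  x = λ² - 17 - 26 = 4 - 43 ≡ 19; y = λ·(17 - 19) - 7 ≡ 18. → (19, 18)

(19, 18)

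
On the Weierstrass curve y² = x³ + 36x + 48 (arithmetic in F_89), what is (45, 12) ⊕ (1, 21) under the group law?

(11, 66)

(45, 12) + (1, 21). λ = (21 - 12)/(1 - 45) ≡ 9/45 mod 89. 45⁻¹ ≡ 2 (mod 89), so λ ≡ 18.
  x = λ² - 45 - 1 = 324 - 46 ≡ 11; y = λ·(45 - 11) - 12 ≡ 66. → (11, 66)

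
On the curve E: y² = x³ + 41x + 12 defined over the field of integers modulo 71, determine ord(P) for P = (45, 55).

4

2P: tangent at (45, 55): λ = (3·45² + 41)/(2·55) ≡ 10/39. 39⁻¹ ≡ 51 (mod 71), so λ ≡ 10·51 ≡ 13.
  x = λ² - 45 - 45 = 169 - 90 ≡ 8; y = λ·(45 - 8) - 55 ≡ 0. → (8, 0)
3P: (8, 0) + (45, 55). λ = (55 - 0)/(45 - 8) ≡ 55/37 mod 71. 37⁻¹ ≡ 48 (mod 71), so λ ≡ 13.
  x = λ² - 8 - 45 = 169 - 53 ≡ 45; y = λ·(8 - 45) - 0 ≡ 16. → (45, 16)
4P: (45, 16) + (45, 55): same x and y₁ ≡ -y₂, so the sum is O.
4P = O, so the order is 4.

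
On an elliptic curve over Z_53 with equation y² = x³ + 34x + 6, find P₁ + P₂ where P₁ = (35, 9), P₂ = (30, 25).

(47, 40)

(35, 9) + (30, 25). λ = (25 - 9)/(30 - 35) ≡ 16/48 mod 53. 48⁻¹ ≡ 21 (mod 53) since 48·21 = 1008 ≡ 1, so λ ≡ 18.
  x = λ² - 35 - 30 = 324 - 65 ≡ 47; y = λ·(35 - 47) - 9 ≡ 40. → (47, 40)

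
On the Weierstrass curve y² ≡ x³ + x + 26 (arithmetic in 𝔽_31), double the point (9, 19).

tangent at (9, 19): λ = (3·9² + 1)/(2·19) ≡ 27/7. 7⁻¹ ≡ 9 (mod 31), so λ ≡ 27·9 ≡ 26.
  x = λ² - 9 - 9 = 676 - 18 ≡ 7; y = λ·(9 - 7) - 19 ≡ 2. → (7, 2)

(7, 2)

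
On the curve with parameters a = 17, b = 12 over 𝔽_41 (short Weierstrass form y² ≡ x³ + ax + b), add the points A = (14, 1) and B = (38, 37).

(14, 1) + (38, 37). λ = (37 - 1)/(38 - 14) ≡ 36/24 mod 41. 24⁻¹ ≡ 12 (mod 41), so λ ≡ 22.
  x = λ² - 14 - 38 = 484 - 52 ≡ 22; y = λ·(14 - 22) - 1 ≡ 28. → (22, 28)

(22, 28)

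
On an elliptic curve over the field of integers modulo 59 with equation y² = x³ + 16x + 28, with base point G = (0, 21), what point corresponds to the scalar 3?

(17, 32)

Repeated addition: build up to 3G.
2G: tangent at (0, 21): λ = (3·0² + 16)/(2·21) ≡ 16/42. 42⁻¹ ≡ 52 (mod 59) since 42·52 = 2184 ≡ 1, so λ ≡ 16·52 ≡ 6.
  x = λ² - 0 - 0 = 36 - 0 ≡ 36; y = λ·(0 - 36) - 21 ≡ 58. → (36, 58)
3G: (36, 58) + (0, 21). λ = (21 - 58)/(0 - 36) ≡ 22/23 mod 59. 23⁻¹ ≡ 18 (mod 59) since 23·18 = 414 ≡ 1, so λ ≡ 42.
  x = λ² - 36 - 0 = 1764 - 36 ≡ 17; y = λ·(36 - 17) - 58 ≡ 32. → (17, 32)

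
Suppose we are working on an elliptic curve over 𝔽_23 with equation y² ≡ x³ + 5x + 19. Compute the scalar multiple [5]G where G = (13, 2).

(5, 13)

Repeated addition: build up to 5G.
2G: tangent at (13, 2): λ = (3·13² + 5)/(2·2) ≡ 6/4. 4⁻¹ ≡ 6 (mod 23) since 4·6 = 24 ≡ 1, so λ ≡ 6·6 ≡ 13.
  x = λ² - 13 - 13 = 169 - 26 ≡ 5; y = λ·(13 - 5) - 2 ≡ 10. → (5, 10)
3G: (5, 10) + (13, 2). λ = (2 - 10)/(13 - 5) ≡ 15/8 mod 23. 8⁻¹ ≡ 3 (mod 23), so λ ≡ 22.
  x = λ² - 5 - 13 = 484 - 18 ≡ 6; y = λ·(5 - 6) - 10 ≡ 14. → (6, 14)
4G: (6, 14) + (13, 2). λ = (2 - 14)/(13 - 6) ≡ 11/7 mod 23. 7⁻¹ ≡ 10 (mod 23), so λ ≡ 18.
  x = λ² - 6 - 13 = 324 - 19 ≡ 6; y = λ·(6 - 6) - 14 ≡ 9. → (6, 9)
5G: (6, 9) + (13, 2). λ = (2 - 9)/(13 - 6) ≡ 16/7 mod 23. 7⁻¹ ≡ 10 (mod 23), so λ ≡ 22.
  x = λ² - 6 - 13 = 484 - 19 ≡ 5; y = λ·(6 - 5) - 9 ≡ 13. → (5, 13)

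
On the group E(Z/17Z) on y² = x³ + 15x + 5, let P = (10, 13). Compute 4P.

Repeated addition: build up to 4P.
2P: tangent at (10, 13): λ = (3·10² + 15)/(2·13) ≡ 9/9. 9⁻¹ ≡ 2 (mod 17), so λ ≡ 9·2 ≡ 1.
  x = λ² - 10 - 10 = 1 - 20 ≡ 15; y = λ·(10 - 15) - 13 ≡ 16. → (15, 16)
3P: (15, 16) + (10, 13). λ = (13 - 16)/(10 - 15) ≡ 14/12 mod 17. 12⁻¹ ≡ 10 (mod 17), so λ ≡ 4.
  x = λ² - 15 - 10 = 16 - 25 ≡ 8; y = λ·(15 - 8) - 16 ≡ 12. → (8, 12)
4P: (8, 12) + (10, 13). λ = (13 - 12)/(10 - 8) ≡ 1/2 mod 17. 2⁻¹ ≡ 9 (mod 17), so λ ≡ 9.
  x = λ² - 8 - 10 = 81 - 18 ≡ 12; y = λ·(8 - 12) - 12 ≡ 3. → (12, 3)

(12, 3)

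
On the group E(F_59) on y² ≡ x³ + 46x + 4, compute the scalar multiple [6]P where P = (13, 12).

(55, 46)

Double-and-add on 6 = (110)₂. Start with P = (13, 12) for the leading 1-bit.
double: tangent at (13, 12): λ = (3·13² + 46)/(2·12) ≡ 22/24. 24⁻¹ ≡ 32 (mod 59) since 24·32 = 768 ≡ 1, so λ ≡ 22·32 ≡ 55.
  x = λ² - 13 - 13 = 3025 - 26 ≡ 49; y = λ·(13 - 49) - 12 ≡ 14. → (49, 14)
add P: (49, 14) + (13, 12). λ = (12 - 14)/(13 - 49) ≡ 57/23 mod 59. 23⁻¹ ≡ 18 (mod 59), so λ ≡ 23.
  x = λ² - 49 - 13 = 529 - 62 ≡ 54; y = λ·(49 - 54) - 14 ≡ 48. → (54, 48)
double: tangent at (54, 48): λ = (3·54² + 46)/(2·48) ≡ 3/37. 37⁻¹ ≡ 8 (mod 59), so λ ≡ 3·8 ≡ 24.
  x = λ² - 54 - 54 = 576 - 108 ≡ 55; y = λ·(54 - 55) - 48 ≡ 46. → (55, 46)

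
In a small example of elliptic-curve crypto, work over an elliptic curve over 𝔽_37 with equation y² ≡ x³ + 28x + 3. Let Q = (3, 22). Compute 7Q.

Repeated addition: build up to 7Q.
2Q: tangent at (3, 22): λ = (3·3² + 28)/(2·22) ≡ 18/7. 7⁻¹ ≡ 16 (mod 37), so λ ≡ 18·16 ≡ 29.
  x = λ² - 3 - 3 = 841 - 6 ≡ 21; y = λ·(3 - 21) - 22 ≡ 11. → (21, 11)
3Q: (21, 11) + (3, 22). λ = (22 - 11)/(3 - 21) ≡ 11/19 mod 37. 19⁻¹ ≡ 2 (mod 37), so λ ≡ 22.
  x = λ² - 21 - 3 = 484 - 24 ≡ 16; y = λ·(21 - 16) - 11 ≡ 25. → (16, 25)
4Q: (16, 25) + (3, 22). λ = (22 - 25)/(3 - 16) ≡ 34/24 mod 37. 24⁻¹ ≡ 17 (mod 37) since 24·17 = 408 ≡ 1, so λ ≡ 23.
  x = λ² - 16 - 3 = 529 - 19 ≡ 29; y = λ·(16 - 29) - 25 ≡ 9. → (29, 9)
5Q: (29, 9) + (3, 22). λ = (22 - 9)/(3 - 29) ≡ 13/11 mod 37. 11⁻¹ ≡ 27 (mod 37), so λ ≡ 18.
  x = λ² - 29 - 3 = 324 - 32 ≡ 33; y = λ·(29 - 33) - 9 ≡ 30. → (33, 30)
6Q: (33, 30) + (3, 22). λ = (22 - 30)/(3 - 33) ≡ 29/7 mod 37. 7⁻¹ ≡ 16 (mod 37), so λ ≡ 20.
  x = λ² - 33 - 3 = 400 - 36 ≡ 31; y = λ·(33 - 31) - 30 ≡ 10. → (31, 10)
7Q: (31, 10) + (3, 22). λ = (22 - 10)/(3 - 31) ≡ 12/9 mod 37. 9⁻¹ ≡ 33 (mod 37), so λ ≡ 26.
  x = λ² - 31 - 3 = 676 - 34 ≡ 13; y = λ·(31 - 13) - 10 ≡ 14. → (13, 14)

(13, 14)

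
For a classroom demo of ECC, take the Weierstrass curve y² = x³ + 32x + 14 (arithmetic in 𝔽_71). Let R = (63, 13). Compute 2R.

(2, 21)

tangent at (63, 13): λ = (3·63² + 32)/(2·13) ≡ 11/26. 26⁻¹ ≡ 41 (mod 71), so λ ≡ 11·41 ≡ 25.
  x = λ² - 63 - 63 = 625 - 126 ≡ 2; y = λ·(63 - 2) - 13 ≡ 21. → (2, 21)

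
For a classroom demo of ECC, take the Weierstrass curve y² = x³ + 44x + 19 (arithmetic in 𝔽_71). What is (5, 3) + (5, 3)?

(54, 31)

tangent at (5, 3): λ = (3·5² + 44)/(2·3) ≡ 48/6. 6⁻¹ ≡ 12 (mod 71) since 6·12 = 72 ≡ 1, so λ ≡ 48·12 ≡ 8.
  x = λ² - 5 - 5 = 64 - 10 ≡ 54; y = λ·(5 - 54) - 3 ≡ 31. → (54, 31)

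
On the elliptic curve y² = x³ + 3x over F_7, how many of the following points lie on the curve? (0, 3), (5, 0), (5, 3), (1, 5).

2

(0, 3): 3² ≡ 2, rhs ≡ 0 → off.
(5, 0): 0² ≡ 0, rhs ≡ 0 → on.
(5, 3): 3² ≡ 2, rhs ≡ 0 → off.
(1, 5): 5² ≡ 4, rhs ≡ 4 → on.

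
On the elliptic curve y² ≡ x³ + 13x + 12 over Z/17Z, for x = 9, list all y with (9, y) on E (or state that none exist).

x³ + 13x + 12 = 858 ≡ 8 (mod 17).
Square roots of 8 mod 17: 5 and 12 (since 5² = 25 ≡ 8).

5, 12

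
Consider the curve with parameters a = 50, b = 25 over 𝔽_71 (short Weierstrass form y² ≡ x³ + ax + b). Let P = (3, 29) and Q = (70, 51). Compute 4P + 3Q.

First 4P:
Double-and-add on 4 = (100)₂. Start with P = (3, 29) for the leading 1-bit.
double: tangent at (3, 29): λ = (3·3² + 50)/(2·29) ≡ 6/58. 58⁻¹ ≡ 60 (mod 71), so λ ≡ 6·60 ≡ 5.
  x = λ² - 3 - 3 = 25 - 6 ≡ 19; y = λ·(3 - 19) - 29 ≡ 33. → (19, 33)
double: tangent at (19, 33): λ = (3·19² + 50)/(2·33) ≡ 68/66. 66⁻¹ ≡ 14 (mod 71) since 66·14 = 924 ≡ 1, so λ ≡ 68·14 ≡ 29.
  x = λ² - 19 - 19 = 841 - 38 ≡ 22; y = λ·(19 - 22) - 33 ≡ 22. → (22, 22)
4P = (22, 22).
Next 3Q:
Repeated addition: build up to 3Q.
2Q: tangent at (70, 51): λ = (3·70² + 50)/(2·51) ≡ 53/31. 31⁻¹ ≡ 55 (mod 71), so λ ≡ 53·55 ≡ 4.
  x = λ² - 70 - 70 = 16 - 140 ≡ 18; y = λ·(70 - 18) - 51 ≡ 15. → (18, 15)
3Q: (18, 15) + (70, 51). λ = (51 - 15)/(70 - 18) ≡ 36/52 mod 71. 52⁻¹ ≡ 56 (mod 71) since 52·56 = 2912 ≡ 1, so λ ≡ 28.
  x = λ² - 18 - 70 = 784 - 88 ≡ 57; y = λ·(18 - 57) - 15 ≡ 29. → (57, 29)
3Q = (57, 29).
Finally 4P + 3Q:
(22, 22) + (57, 29). λ = (29 - 22)/(57 - 22) ≡ 7/35 mod 71. 35⁻¹ ≡ 69 (mod 71) since 35·69 = 2415 ≡ 1, so λ ≡ 57.
  x = λ² - 22 - 57 = 3249 - 79 ≡ 46; y = λ·(22 - 46) - 22 ≡ 30. → (46, 30)

(46, 30)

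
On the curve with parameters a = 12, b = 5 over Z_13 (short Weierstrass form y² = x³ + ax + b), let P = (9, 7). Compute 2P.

tangent at (9, 7): λ = (3·9² + 12)/(2·7) ≡ 8/1. 1⁻¹ ≡ 1 (mod 13), so λ ≡ 8·1 ≡ 8.
  x = λ² - 9 - 9 = 64 - 18 ≡ 7; y = λ·(9 - 7) - 7 ≡ 9. → (7, 9)

(7, 9)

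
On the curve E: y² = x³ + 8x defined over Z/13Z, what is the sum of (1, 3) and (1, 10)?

The two points share x = 1 and their y-coordinates satisfy 3 + 10 ≡ 0 (mod 13), so they are inverses. Their sum is the point at infinity.

O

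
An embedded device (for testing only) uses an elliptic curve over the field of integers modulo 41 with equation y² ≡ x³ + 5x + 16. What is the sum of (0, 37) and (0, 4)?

The two points share x = 0 and their y-coordinates satisfy 37 + 4 ≡ 0 (mod 41), so they are inverses. Their sum is the point at infinity.

O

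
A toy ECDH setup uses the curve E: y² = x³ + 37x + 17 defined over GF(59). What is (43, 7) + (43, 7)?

(49, 2)

tangent at (43, 7): λ = (3·43² + 37)/(2·7) ≡ 38/14. 14⁻¹ ≡ 38 (mod 59), so λ ≡ 38·38 ≡ 28.
  x = λ² - 43 - 43 = 784 - 86 ≡ 49; y = λ·(43 - 49) - 7 ≡ 2. → (49, 2)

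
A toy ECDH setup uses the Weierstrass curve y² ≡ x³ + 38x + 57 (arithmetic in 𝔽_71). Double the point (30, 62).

(51, 32)

tangent at (30, 62): λ = (3·30² + 38)/(2·62) ≡ 40/53. 53⁻¹ ≡ 67 (mod 71), so λ ≡ 40·67 ≡ 53.
  x = λ² - 30 - 30 = 2809 - 60 ≡ 51; y = λ·(30 - 51) - 62 ≡ 32. → (51, 32)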